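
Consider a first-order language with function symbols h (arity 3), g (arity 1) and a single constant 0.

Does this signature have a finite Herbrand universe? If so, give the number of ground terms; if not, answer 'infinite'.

infinite

The signature has at least one function symbol (h, arity 3) and at least one constant (0).
Iterating h gives infinitely many distinct ground terms: 0, h(0, 0, 0), h(h(0, 0, 0), h(0, 0, 0), h(0, 0, 0)), ...
So the Herbrand universe is infinite.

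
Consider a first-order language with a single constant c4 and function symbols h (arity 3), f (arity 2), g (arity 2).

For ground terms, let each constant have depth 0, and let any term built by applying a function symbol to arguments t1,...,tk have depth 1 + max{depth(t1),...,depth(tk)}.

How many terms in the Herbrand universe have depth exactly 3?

931395

Let N_k count ground terms of depth at most k. Each non-constant term of depth ≤ k is some function symbol applied to depth-≤(k−1) arguments, giving N_k = 1 + N_{k-1}^3 + N_{k-1}^2 + N_{k-1}^2.
N_0 = 1
N_1 = 1 + 1^3 + 1^2 + 1^2 = 4
N_2 = 1 + 4^3 + 4^2 + 4^2 = 97
N_3 = 1 + 97^3 + 97^2 + 97^2 = 931492
Terms of depth exactly 3: N_3 − N_2 = 931492 − 97 = 931395.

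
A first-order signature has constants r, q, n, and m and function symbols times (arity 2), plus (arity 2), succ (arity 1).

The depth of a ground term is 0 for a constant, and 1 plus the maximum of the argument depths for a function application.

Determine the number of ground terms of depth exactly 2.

If N_k denotes the number of depth-≤k ground terms, the 4 constants give N_0 = 4, and each function symbol of arity r contributes N_{k-1}^r new terms at level k: N_k = 4 + N_{k-1}^2 + N_{k-1}^2 + N_{k-1}.
N_0 = 4
N_1 = 4 + 4^2 + 4^2 + 4 = 40
N_2 = 4 + 40^2 + 40^2 + 40 = 3244
Terms of depth exactly 2: N_2 − N_1 = 3244 − 40 = 3204.

3204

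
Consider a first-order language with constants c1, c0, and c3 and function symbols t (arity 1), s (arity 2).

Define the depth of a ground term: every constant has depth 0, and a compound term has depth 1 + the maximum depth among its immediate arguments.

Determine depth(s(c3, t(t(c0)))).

3

depth(t(c0)) = 1 + depth(c0) = 1 + 0 = 1
depth(t(t(c0))) = 1 + depth(t(c0)) = 1 + 1 = 2
depth(s(c3, t(t(c0)))) = 1 + max(0, 2) = 3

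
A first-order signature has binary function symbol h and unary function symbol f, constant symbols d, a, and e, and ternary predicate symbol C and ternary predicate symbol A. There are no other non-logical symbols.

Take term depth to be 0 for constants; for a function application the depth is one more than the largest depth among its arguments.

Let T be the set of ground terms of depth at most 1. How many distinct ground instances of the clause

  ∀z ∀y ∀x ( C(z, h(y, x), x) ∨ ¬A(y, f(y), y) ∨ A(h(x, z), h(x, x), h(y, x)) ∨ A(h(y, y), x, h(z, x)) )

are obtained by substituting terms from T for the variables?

3375

Ground terms of depth ≤ 1:
  Count level by level. With function symbols h/2, f/1, the terms of depth ≤ k are the 3 constants together with each function applied to depth-≤(k−1) tuples, so N_k = 3 + N_{k-1}^2 + N_{k-1}.
  N_0 = 3
  N_1 = 3 + 3^2 + 3 = 15
So there are 15 ground terms available for substitution.
There are 3 variables to instantiate (z, y, x), each occurring in at least one literal, so different choices give different ground instances.
Number of ground instances = 15^3 = 3375.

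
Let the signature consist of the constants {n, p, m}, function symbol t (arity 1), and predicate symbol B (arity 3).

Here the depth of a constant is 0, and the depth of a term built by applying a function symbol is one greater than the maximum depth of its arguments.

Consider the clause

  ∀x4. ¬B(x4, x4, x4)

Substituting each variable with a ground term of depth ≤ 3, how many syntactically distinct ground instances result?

Ground terms of depth ≤ 3:
  Write N_k for the number of ground terms of depth ≤ k. A term of depth ≤ k is either a constant or a function symbol applied to arguments of depth ≤ k−1, so N_k = 3 + N_{k-1}.
  N_0 = 3
  N_1 = 3 + 3 = 6
  N_2 = 3 + 6 = 9
  N_3 = 3 + 9 = 12
So there are 12 ground terms available for substitution.
There is 1 variable to instantiate (x4),  occurring in at least one literal, so different choices give different ground instances.
Number of ground instances = 12.

12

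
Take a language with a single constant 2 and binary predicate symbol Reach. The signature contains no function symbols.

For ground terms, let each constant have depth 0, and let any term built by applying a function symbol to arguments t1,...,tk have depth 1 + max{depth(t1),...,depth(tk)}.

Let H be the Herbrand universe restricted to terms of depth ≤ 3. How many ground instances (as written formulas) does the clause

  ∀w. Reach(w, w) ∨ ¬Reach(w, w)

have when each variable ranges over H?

1

Ground terms of depth ≤ 3:
  With no function symbols every ground term is a constant, so there is exactly 1 ground term at every depth bound.
  N_0 = 1
  N_1 = 1
  N_2 = 1
  N_3 = 1
So there is exactly 1 ground term available for substitution.
The body mentions the single quantified variable w; since ground terms form a free algebra, no two substitutions collapse to the same formula.
Number of ground instances = 1.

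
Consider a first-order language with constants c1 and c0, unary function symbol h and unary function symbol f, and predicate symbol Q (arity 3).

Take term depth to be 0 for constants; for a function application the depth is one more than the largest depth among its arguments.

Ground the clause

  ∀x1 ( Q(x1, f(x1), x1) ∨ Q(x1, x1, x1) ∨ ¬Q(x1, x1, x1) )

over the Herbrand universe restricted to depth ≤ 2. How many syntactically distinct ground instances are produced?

14

Ground terms of depth ≤ 2:
  Let N_k = |{terms of depth ≤ k}|. Then N_0 = 2 and N_k = 2 + N_{k-1} + N_{k-1} for k ≥ 1 (one summand per function symbol, arity giving the exponent).
  N_0 = 2
  N_1 = 2 + 2 + 2 = 6
  N_2 = 2 + 6 + 6 = 14
So there are 14 ground terms available for substitution.
There is 1 variable to instantiate (x1),  occurring in at least one literal, so different choices give different ground instances.
Number of ground instances = 14.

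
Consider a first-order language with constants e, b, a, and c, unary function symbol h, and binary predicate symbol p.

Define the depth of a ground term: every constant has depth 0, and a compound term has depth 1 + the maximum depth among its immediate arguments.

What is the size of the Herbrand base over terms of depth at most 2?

First count ground terms of depth ≤ 2.
Let N_k count ground terms of depth at most k. Each non-constant term of depth ≤ k is some function symbol applied to depth-≤(k−1) arguments, giving N_k = 4 + N_{k-1}.
N_0 = 4
N_1 = 4 + 4 = 8
N_2 = 4 + 8 = 12
Explicitly: e, b, a, c, h(e), h(b), h(a), h(c), h(h(e)), h(h(b)), h(h(a)), h(h(c)).
So |H| = 12.
A ground atom is a predicate applied to a tuple of terms from H, so the count is the sum over predicates of |H|^arity:
  p: 12^2 = 144
Total ground atoms: 144.

144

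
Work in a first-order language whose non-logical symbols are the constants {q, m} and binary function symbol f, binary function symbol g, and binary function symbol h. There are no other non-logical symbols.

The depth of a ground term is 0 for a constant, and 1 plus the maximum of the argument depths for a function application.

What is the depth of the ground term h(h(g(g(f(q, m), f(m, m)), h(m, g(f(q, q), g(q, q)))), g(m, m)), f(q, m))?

6

depth(f(q, m)) = 1 + max(0, 0) = 1
depth(f(m, m)) = 1 + max(0, 0) = 1
depth(g(f(q, m), f(m, m))) = 1 + max(1, 1) = 2
depth(f(q, q)) = 1 + max(0, 0) = 1
depth(g(q, q)) = 1 + max(0, 0) = 1
depth(g(f(q, q), g(q, q))) = 1 + max(1, 1) = 2
depth(h(m, g(f(q, q), g(q, q)))) = 1 + max(0, 2) = 3
depth(g(g(f(q, m), f(m, m)), h(m, g(f(q, q), g(q, q))))) = 1 + max(2, 3) = 4
depth(g(m, m)) = 1 + max(0, 0) = 1
depth(h(g(g(f(q, m), f(m, m)), h(m, g(f(q, q), g(q, q)))), g(m, m))) = 1 + max(4, 1) = 5
depth(h(h(g(g(f(q, m), f(m, m)), h(m, g(f(q, q), g(q, q)))), g(m, m)), f(q, m))) = 1 + max(5, 1) = 6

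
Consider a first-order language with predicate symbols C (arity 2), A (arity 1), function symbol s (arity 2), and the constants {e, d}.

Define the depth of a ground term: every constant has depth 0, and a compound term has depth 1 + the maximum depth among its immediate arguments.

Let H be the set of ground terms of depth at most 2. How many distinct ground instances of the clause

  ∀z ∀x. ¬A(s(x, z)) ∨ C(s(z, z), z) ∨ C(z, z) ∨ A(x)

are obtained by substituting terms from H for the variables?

Ground terms of depth ≤ 2:
  Let N_k = |{terms of depth ≤ k}|. Then N_0 = 2 and N_k = 2 + N_{k-1}^2 for k ≥ 1 (one summand per function symbol, arity giving the exponent).
  N_0 = 2
  N_1 = 2 + 2^2 = 6
  N_2 = 2 + 6^2 = 38
So there are 38 ground terms available for substitution.
The clause has 2 distinct variables (z, x), each appearing in the body. In the free term algebra distinct substitutions yield syntactically distinct ground instances.
Number of ground instances = 38^2 = 1444.

1444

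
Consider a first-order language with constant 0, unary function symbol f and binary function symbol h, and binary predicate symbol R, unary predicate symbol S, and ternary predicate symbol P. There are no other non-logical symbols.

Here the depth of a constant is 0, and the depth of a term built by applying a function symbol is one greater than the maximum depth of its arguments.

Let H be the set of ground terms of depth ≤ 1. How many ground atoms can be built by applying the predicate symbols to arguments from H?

39

First count ground terms of depth ≤ 1.
Count level by level. With function symbols f/1, h/2, the terms of depth ≤ k are the 1 constant together with each function applied to depth-≤(k−1) tuples, so N_k = 1 + N_{k-1} + N_{k-1}^2.
N_0 = 1
N_1 = 1 + 1 + 1^2 = 3
So |H| = 3.
For each predicate symbol, the number of ground atoms is |H| raised to its arity; summing:
  R: 3^2 = 9;  S: 3;  P: 3^3 = 27
Total ground atoms: 9 + 3 + 27 = 39.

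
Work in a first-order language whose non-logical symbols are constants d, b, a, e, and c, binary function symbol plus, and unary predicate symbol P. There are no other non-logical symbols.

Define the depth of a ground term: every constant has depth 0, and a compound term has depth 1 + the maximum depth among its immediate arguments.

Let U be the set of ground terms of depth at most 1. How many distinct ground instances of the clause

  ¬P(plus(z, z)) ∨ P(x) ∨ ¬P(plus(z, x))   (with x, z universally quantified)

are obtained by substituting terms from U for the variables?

900

Ground terms of depth ≤ 1:
  Let N_k count ground terms of depth at most k. Each non-constant term of depth ≤ k is some function symbol applied to depth-≤(k−1) arguments, giving N_k = 5 + N_{k-1}^2.
  N_0 = 5
  N_1 = 5 + 5^2 = 30
So there are 30 ground terms available for substitution.
The body mentions every one of the 2 quantified variables; since ground terms form a free algebra, no two substitutions collapse to the same formula.
Number of ground instances = 30^2 = 900.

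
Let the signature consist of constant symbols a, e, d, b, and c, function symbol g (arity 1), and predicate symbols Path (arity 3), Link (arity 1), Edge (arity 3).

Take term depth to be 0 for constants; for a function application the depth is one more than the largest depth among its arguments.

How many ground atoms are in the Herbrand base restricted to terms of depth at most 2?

First count ground terms of depth ≤ 2.
Write N_k for the number of ground terms of depth ≤ k. A term of depth ≤ k is either a constant or a function symbol applied to arguments of depth ≤ k−1, so N_k = 5 + N_{k-1}.
N_0 = 5
N_1 = 5 + 5 = 10
N_2 = 5 + 10 = 15
So |H| = 15.
A ground atom is a predicate applied to a tuple of terms from H, so the count is the sum over predicates of |H|^arity:
  Path: 15^3 = 3375;  Link: 15;  Edge: 15^3 = 3375
Total ground atoms: 3375 + 15 + 3375 = 6765.

6765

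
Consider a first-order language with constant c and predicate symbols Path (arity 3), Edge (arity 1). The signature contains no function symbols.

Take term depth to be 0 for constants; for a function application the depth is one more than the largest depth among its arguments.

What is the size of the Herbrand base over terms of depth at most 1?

2

First count ground terms of depth ≤ 1.
With no function symbols every ground term is a constant, so there is exactly 1 ground term at every depth bound.
N_0 = 1
N_1 = 1
Explicitly: c.
So |H| = 1.
A ground atom is a predicate applied to a tuple of terms from H, so the count is the sum over predicates of |H|^arity:
  Path: 1^3 = 1;  Edge: 1
Total ground atoms: 1 + 1 = 2.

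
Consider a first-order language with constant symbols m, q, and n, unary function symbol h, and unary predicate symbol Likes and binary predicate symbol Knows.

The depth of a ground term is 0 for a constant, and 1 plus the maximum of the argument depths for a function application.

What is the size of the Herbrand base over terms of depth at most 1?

42

First count ground terms of depth ≤ 1.
Let N_k count ground terms of depth at most k. Each non-constant term of depth ≤ k is some function symbol applied to depth-≤(k−1) arguments, giving N_k = 3 + N_{k-1}.
N_0 = 3
N_1 = 3 + 3 = 6
So |H| = 6.
A ground atom is a predicate applied to a tuple of terms from H, so the count is the sum over predicates of |H|^arity:
  Likes: 6;  Knows: 6^2 = 36
Total ground atoms: 6 + 36 = 42.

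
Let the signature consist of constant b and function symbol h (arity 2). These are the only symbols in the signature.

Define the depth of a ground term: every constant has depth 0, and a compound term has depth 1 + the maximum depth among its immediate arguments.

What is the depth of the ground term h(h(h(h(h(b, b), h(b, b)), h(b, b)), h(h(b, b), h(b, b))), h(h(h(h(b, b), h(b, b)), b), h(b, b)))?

5

depth(h(b, b)) = 1 + max(0, 0) = 1
depth(h(h(b, b), h(b, b))) = 1 + max(1, 1) = 2
depth(h(h(h(b, b), h(b, b)), h(b, b))) = 1 + max(2, 1) = 3
depth(h(h(h(h(b, b), h(b, b)), h(b, b)), h(h(b, b), h(b, b)))) = 1 + max(3, 2) = 4
depth(h(h(h(b, b), h(b, b)), b)) = 1 + max(2, 0) = 3
depth(h(h(h(h(b, b), h(b, b)), b), h(b, b))) = 1 + max(3, 1) = 4
depth(h(h(h(h(h(b, b), h(b, b)), h(b, b)), h(h(b, b), h(b, b))), h(h(h(h(b, b), h(b, b)), b), h(b, b)))) = 1 + max(4, 4) = 5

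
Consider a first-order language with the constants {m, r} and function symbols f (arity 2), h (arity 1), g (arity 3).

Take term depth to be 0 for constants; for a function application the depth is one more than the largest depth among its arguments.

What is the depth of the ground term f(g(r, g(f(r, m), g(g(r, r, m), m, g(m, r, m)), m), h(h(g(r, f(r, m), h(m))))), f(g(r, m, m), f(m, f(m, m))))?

6

depth(f(r, m)) = 1 + max(0, 0) = 1
depth(g(r, r, m)) = 1 + max(0, 0, 0) = 1
depth(g(m, r, m)) = 1 + max(0, 0, 0) = 1
depth(g(g(r, r, m), m, g(m, r, m))) = 1 + max(1, 0, 1) = 2
depth(g(f(r, m), g(g(r, r, m), m, g(m, r, m)), m)) = 1 + max(1, 2, 0) = 3
depth(h(m)) = 1 + depth(m) = 1 + 0 = 1
depth(g(r, f(r, m), h(m))) = 1 + max(0, 1, 1) = 2
depth(h(g(r, f(r, m), h(m)))) = 1 + depth(g(r, f(r, m), h(m))) = 1 + 2 = 3
depth(h(h(g(r, f(r, m), h(m))))) = 1 + depth(h(g(r, f(r, m), h(m)))) = 1 + 3 = 4
depth(g(r, g(f(r, m), g(g(r, r, m), m, g(m, r, m)), m), h(h(g(r, f(r, m), h(m)))))) = 1 + max(0, 3, 4) = 5
depth(g(r, m, m)) = 1 + max(0, 0, 0) = 1
depth(f(m, m)) = 1 + max(0, 0) = 1
depth(f(m, f(m, m))) = 1 + max(0, 1) = 2
depth(f(g(r, m, m), f(m, f(m, m)))) = 1 + max(1, 2) = 3
depth(f(g(r, g(f(r, m), g(g(r, r, m), m, g(m, r, m)), m), h(h(g(r, f(r, m), h(m))))), f(g(r, m, m), f(m, f(m, m))))) = 1 + max(5, 3) = 6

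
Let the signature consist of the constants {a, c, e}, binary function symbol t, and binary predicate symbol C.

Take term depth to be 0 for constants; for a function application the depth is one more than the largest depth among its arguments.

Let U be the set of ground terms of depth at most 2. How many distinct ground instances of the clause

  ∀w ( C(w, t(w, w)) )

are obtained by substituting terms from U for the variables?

Ground terms of depth ≤ 2:
  Write N_k for the number of ground terms of depth ≤ k. A term of depth ≤ k is either a constant or a function symbol applied to arguments of depth ≤ k−1, so N_k = 3 + N_{k-1}^2.
  N_0 = 3
  N_1 = 3 + 3^2 = 12
  N_2 = 3 + 12^2 = 147
So there are 147 ground terms available for substitution.
The clause has 1 distinct variable (w), which appears in the body. In the free term algebra distinct substitutions yield syntactically distinct ground instances.
Number of ground instances = 147.

147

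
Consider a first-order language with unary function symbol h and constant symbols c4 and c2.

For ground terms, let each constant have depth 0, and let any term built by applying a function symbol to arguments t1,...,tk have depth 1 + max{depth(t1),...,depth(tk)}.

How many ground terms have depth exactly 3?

2

Let N_k = |{terms of depth ≤ k}|. Then N_0 = 2 and N_k = 2 + N_{k-1} for k ≥ 1 (one summand per function symbol, arity giving the exponent).
N_0 = 2
N_1 = 2 + 2 = 4
N_2 = 2 + 4 = 6
N_3 = 2 + 6 = 8
Terms of depth exactly 3: N_3 − N_2 = 8 − 6 = 2.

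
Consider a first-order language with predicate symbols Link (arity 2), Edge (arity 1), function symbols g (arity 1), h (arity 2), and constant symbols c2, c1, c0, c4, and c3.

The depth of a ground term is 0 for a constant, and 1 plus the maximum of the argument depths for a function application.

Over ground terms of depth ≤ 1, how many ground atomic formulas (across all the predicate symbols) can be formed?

First count ground terms of depth ≤ 1.
Count level by level. With function symbols g/1, h/2, the terms of depth ≤ k are the 5 constants together with each function applied to depth-≤(k−1) tuples, so N_k = 5 + N_{k-1} + N_{k-1}^2.
N_0 = 5
N_1 = 5 + 5 + 5^2 = 35
So |H| = 35.
A ground atom is a predicate applied to a tuple of terms from H, so the count is the sum over predicates of |H|^arity:
  Link: 35^2 = 1225;  Edge: 35
Total ground atoms: 1225 + 35 = 1260.

1260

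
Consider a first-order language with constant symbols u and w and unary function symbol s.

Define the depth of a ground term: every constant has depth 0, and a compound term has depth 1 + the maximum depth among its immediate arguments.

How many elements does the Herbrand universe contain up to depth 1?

4

Let N_k count ground terms of depth at most k. Each non-constant term of depth ≤ k is some function symbol applied to depth-≤(k−1) arguments, giving N_k = 2 + N_{k-1}.
N_0 = 2
N_1 = 2 + 2 = 4
Explicitly: u, w, s(u), s(w).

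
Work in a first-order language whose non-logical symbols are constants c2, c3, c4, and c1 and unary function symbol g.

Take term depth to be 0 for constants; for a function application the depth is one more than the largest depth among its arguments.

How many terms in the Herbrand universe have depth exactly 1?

4

If N_k denotes the number of depth-≤k ground terms, the 4 constants give N_0 = 4, and each function symbol of arity r contributes N_{k-1}^r new terms at level k: N_k = 4 + N_{k-1}.
N_0 = 4
N_1 = 4 + 4 = 8
Terms of depth exactly 1: N_1 − N_0 = 8 − 4 = 4.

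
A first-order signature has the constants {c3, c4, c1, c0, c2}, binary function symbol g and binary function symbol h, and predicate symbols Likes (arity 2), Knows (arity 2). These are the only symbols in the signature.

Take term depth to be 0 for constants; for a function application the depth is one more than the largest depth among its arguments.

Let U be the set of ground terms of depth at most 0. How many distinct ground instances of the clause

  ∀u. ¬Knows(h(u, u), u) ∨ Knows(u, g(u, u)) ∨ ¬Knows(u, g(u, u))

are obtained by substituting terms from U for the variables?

Ground terms of depth ≤ 0:
  Count level by level. With function symbols g/2, h/2, the terms of depth ≤ k are the 5 constants together with each function applied to depth-≤(k−1) tuples, so N_k = 5 + N_{k-1}^2 + N_{k-1}^2.
  N_0 = 5
  Explicitly: c3, c4, c1, c0, c2.
So there are 5 ground terms available for substitution.
The body mentions the single quantified variable u; since ground terms form a free algebra, no two substitutions collapse to the same formula.
Number of ground instances = 5.

5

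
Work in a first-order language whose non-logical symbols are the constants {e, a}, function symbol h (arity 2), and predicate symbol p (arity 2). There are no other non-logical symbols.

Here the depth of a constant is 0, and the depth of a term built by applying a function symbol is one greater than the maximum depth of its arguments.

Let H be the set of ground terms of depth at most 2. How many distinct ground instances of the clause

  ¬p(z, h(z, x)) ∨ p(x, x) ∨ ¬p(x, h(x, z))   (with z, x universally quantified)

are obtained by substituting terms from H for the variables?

1444

Ground terms of depth ≤ 2:
  Count level by level. With function symbols h/2, the terms of depth ≤ k are the 2 constants together with each function applied to depth-≤(k−1) tuples, so N_k = 2 + N_{k-1}^2.
  N_0 = 2
  N_1 = 2 + 2^2 = 6
  N_2 = 2 + 6^2 = 38
So there are 38 ground terms available for substitution.
The body mentions every one of the 2 quantified variables; since ground terms form a free algebra, no two substitutions collapse to the same formula.
Number of ground instances = 38^2 = 1444.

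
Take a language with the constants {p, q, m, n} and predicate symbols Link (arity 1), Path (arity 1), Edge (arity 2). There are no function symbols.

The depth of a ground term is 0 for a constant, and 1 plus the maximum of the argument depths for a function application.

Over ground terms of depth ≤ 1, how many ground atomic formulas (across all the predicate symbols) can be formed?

First count ground terms of depth ≤ 1.
With no function symbols every ground term is a constant, so there are exactly 4 ground terms at every depth bound.
N_0 = 4
N_1 = 4
Explicitly: p, q, m, n.
So |H| = 4.
For each predicate symbol, the number of ground atoms is |H| raised to its arity; summing:
  Link: 4;  Path: 4;  Edge: 4^2 = 16
Total ground atoms: 4 + 4 + 16 = 24.

24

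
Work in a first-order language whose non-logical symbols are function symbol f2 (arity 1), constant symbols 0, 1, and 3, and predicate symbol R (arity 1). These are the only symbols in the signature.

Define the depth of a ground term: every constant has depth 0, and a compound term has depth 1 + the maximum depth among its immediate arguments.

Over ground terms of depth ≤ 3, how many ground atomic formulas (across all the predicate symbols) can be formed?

12

First count ground terms of depth ≤ 3.
If N_k denotes the number of depth-≤k ground terms, the 3 constants give N_0 = 3, and each function symbol of arity r contributes N_{k-1}^r new terms at level k: N_k = 3 + N_{k-1}.
N_0 = 3
N_1 = 3 + 3 = 6
N_2 = 3 + 6 = 9
N_3 = 3 + 9 = 12
Explicitly: 0, 1, 3, f2(0), f2(1), f2(3), f2(f2(0)), f2(f2(1)), f2(f2(3)), f2(f2(f2(0))), f2(f2(f2(1))), f2(f2(f2(3))).
So |H| = 12.
For each predicate symbol, the number of ground atoms is |H| raised to its arity; summing:
  R: 12
Total ground atoms: 12.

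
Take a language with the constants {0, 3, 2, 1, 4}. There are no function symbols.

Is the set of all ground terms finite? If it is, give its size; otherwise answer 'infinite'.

5

There are no function symbols, so every ground term is one of the 5 constants.
The Herbrand universe is {0, 3, 2, 1, 4}, which is finite with 5 elements.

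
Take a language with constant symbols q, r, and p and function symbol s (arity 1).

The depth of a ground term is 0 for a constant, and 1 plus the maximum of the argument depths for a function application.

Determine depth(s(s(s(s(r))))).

depth(s(r)) = 1 + depth(r) = 1 + 0 = 1
depth(s(s(r))) = 1 + depth(s(r)) = 1 + 1 = 2
depth(s(s(s(r)))) = 1 + depth(s(s(r))) = 1 + 2 = 3
depth(s(s(s(s(r))))) = 1 + depth(s(s(s(r)))) = 1 + 3 = 4

4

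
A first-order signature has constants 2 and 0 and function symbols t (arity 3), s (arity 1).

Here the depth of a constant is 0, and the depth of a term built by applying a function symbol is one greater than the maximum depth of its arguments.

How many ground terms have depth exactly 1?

Let N_k count ground terms of depth at most k. Each non-constant term of depth ≤ k is some function symbol applied to depth-≤(k−1) arguments, giving N_k = 2 + N_{k-1}^3 + N_{k-1}.
N_0 = 2
N_1 = 2 + 2^3 + 2 = 12
Terms of depth exactly 1: N_1 − N_0 = 12 − 2 = 10.

10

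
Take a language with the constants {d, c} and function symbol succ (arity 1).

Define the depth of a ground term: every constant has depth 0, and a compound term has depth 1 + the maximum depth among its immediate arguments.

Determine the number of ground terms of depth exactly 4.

Count level by level. With function symbols succ/1, the terms of depth ≤ k are the 2 constants together with each function applied to depth-≤(k−1) tuples, so N_k = 2 + N_{k-1}.
N_0 = 2
N_1 = 2 + 2 = 4
N_2 = 2 + 4 = 6
N_3 = 2 + 6 = 8
N_4 = 2 + 8 = 10
Terms of depth exactly 4: N_4 − N_3 = 10 − 8 = 2.

2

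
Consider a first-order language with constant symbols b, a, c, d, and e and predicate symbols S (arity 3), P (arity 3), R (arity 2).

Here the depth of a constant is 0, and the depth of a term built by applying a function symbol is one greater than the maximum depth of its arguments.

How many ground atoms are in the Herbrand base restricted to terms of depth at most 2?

275

First count ground terms of depth ≤ 2.
With no function symbols every ground term is a constant, so there are exactly 5 ground terms at every depth bound.
N_0 = 5
N_1 = 5
N_2 = 5
Explicitly: b, a, c, d, e.
So |H| = 5.
For each predicate symbol, the number of ground atoms is |H| raised to its arity; summing:
  S: 5^3 = 125;  P: 5^3 = 125;  R: 5^2 = 25
Total ground atoms: 125 + 125 + 25 = 275.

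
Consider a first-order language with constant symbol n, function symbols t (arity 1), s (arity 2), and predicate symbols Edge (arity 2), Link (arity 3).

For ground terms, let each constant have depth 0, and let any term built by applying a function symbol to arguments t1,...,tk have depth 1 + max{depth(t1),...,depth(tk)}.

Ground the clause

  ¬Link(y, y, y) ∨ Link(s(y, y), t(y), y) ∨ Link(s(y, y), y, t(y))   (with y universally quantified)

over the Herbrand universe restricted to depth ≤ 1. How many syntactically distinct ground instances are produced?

3

Ground terms of depth ≤ 1:
  Let N_k count ground terms of depth at most k. Each non-constant term of depth ≤ k is some function symbol applied to depth-≤(k−1) arguments, giving N_k = 1 + N_{k-1} + N_{k-1}^2.
  N_0 = 1
  N_1 = 1 + 1 + 1^2 = 3
  Explicitly: n, t(n), s(n, n).
So there are 3 ground terms available for substitution.
There is 1 variable to instantiate (y),  occurring in at least one literal, so different choices give different ground instances.
Number of ground instances = 3.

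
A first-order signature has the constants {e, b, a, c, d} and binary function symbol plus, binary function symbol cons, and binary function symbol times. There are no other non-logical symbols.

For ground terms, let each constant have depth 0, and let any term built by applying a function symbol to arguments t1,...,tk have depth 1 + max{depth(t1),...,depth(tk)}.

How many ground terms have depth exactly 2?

19125

Let N_k = |{terms of depth ≤ k}|. Then N_0 = 5 and N_k = 5 + N_{k-1}^2 + N_{k-1}^2 + N_{k-1}^2 for k ≥ 1 (one summand per function symbol, arity giving the exponent).
N_0 = 5
N_1 = 5 + 5^2 + 5^2 + 5^2 = 80
N_2 = 5 + 80^2 + 80^2 + 80^2 = 19205
Terms of depth exactly 2: N_2 − N_1 = 19205 − 80 = 19125.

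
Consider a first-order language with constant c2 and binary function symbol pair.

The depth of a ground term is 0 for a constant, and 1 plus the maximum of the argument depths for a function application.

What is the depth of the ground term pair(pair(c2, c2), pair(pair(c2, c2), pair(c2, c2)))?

3

depth(pair(c2, c2)) = 1 + max(0, 0) = 1
depth(pair(pair(c2, c2), pair(c2, c2))) = 1 + max(1, 1) = 2
depth(pair(pair(c2, c2), pair(pair(c2, c2), pair(c2, c2)))) = 1 + max(1, 2) = 3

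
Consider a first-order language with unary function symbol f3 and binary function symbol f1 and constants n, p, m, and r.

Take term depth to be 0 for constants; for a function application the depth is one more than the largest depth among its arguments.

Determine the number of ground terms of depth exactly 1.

Write N_k for the number of ground terms of depth ≤ k. A term of depth ≤ k is either a constant or a function symbol applied to arguments of depth ≤ k−1, so N_k = 4 + N_{k-1} + N_{k-1}^2.
N_0 = 4
N_1 = 4 + 4 + 4^2 = 24
Terms of depth exactly 1: N_1 − N_0 = 24 − 4 = 20.

20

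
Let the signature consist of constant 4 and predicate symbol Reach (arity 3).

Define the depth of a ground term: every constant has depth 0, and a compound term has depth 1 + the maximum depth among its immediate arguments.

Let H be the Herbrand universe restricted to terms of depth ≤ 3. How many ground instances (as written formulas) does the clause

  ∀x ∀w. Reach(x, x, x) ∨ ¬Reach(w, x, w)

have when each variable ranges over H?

Ground terms of depth ≤ 3:
  With no function symbols every ground term is a constant, so there is exactly 1 ground term at every depth bound.
  N_0 = 1
  N_1 = 1
  N_2 = 1
  N_3 = 1
  Explicitly: 4.
So there is exactly 1 ground term available for substitution.
Each of x, w ranges independently over the available ground terms, and distinct assignments produce distinct instances.
Number of ground instances = 1^2 = 1.

1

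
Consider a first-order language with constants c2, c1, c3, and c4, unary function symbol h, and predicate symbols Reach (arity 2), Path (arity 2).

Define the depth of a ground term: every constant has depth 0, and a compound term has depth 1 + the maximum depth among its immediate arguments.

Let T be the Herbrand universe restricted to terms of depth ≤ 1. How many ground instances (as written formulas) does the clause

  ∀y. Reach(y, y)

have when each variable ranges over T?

Ground terms of depth ≤ 1:
  Write N_k for the number of ground terms of depth ≤ k. A term of depth ≤ k is either a constant or a function symbol applied to arguments of depth ≤ k−1, so N_k = 4 + N_{k-1}.
  N_0 = 4
  N_1 = 4 + 4 = 8
So there are 8 ground terms available for substitution.
The variable y ranges independently over the available ground terms, and distinct assignments produce distinct instances.
Number of ground instances = 8.

8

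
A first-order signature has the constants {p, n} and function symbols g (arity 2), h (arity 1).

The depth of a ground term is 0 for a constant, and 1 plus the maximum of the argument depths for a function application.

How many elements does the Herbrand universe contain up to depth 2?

74

If N_k denotes the number of depth-≤k ground terms, the 2 constants give N_0 = 2, and each function symbol of arity r contributes N_{k-1}^r new terms at level k: N_k = 2 + N_{k-1}^2 + N_{k-1}.
N_0 = 2
N_1 = 2 + 2^2 + 2 = 8
N_2 = 2 + 8^2 + 8 = 74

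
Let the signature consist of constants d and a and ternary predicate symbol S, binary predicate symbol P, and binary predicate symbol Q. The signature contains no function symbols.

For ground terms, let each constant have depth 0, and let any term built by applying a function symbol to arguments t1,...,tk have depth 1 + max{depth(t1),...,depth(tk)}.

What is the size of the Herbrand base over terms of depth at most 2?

First count ground terms of depth ≤ 2.
With no function symbols every ground term is a constant, so there are exactly 2 ground terms at every depth bound.
N_0 = 2
N_1 = 2
N_2 = 2
So |H| = 2.
Ground atoms are formed by filling each argument slot of a predicate with a term from H, so an r-ary predicate gives |H|^r atoms:
  S: 2^3 = 8;  P: 2^2 = 4;  Q: 2^2 = 4
Total ground atoms: 8 + 4 + 4 = 16.

16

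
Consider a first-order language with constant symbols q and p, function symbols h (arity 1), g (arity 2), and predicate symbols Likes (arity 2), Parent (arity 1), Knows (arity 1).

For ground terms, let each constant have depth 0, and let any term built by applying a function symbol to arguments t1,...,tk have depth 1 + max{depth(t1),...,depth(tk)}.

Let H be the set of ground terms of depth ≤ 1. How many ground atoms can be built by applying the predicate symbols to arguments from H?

80

First count ground terms of depth ≤ 1.
Let N_k count ground terms of depth at most k. Each non-constant term of depth ≤ k is some function symbol applied to depth-≤(k−1) arguments, giving N_k = 2 + N_{k-1} + N_{k-1}^2.
N_0 = 2
N_1 = 2 + 2 + 2^2 = 8
Explicitly: q, p, h(q), h(p), g(q, q), g(q, p), g(p, q), g(p, p).
So |H| = 8.
A ground atom is a predicate applied to a tuple of terms from H, so the count is the sum over predicates of |H|^arity:
  Likes: 8^2 = 64;  Parent: 8;  Knows: 8
Total ground atoms: 64 + 8 + 8 = 80.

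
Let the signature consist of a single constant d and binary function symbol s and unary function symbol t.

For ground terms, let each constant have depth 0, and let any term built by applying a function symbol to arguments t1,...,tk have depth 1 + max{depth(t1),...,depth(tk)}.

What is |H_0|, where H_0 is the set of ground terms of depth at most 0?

Let N_k = |{terms of depth ≤ k}|. Then N_0 = 1 and N_k = 1 + N_{k-1}^2 + N_{k-1} for k ≥ 1 (one summand per function symbol, arity giving the exponent).
N_0 = 1
Explicitly: d.

1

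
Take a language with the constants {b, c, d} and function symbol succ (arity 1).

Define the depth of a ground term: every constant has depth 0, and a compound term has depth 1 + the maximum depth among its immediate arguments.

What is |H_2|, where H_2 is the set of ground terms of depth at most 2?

9

Let N_k = |{terms of depth ≤ k}|. Then N_0 = 3 and N_k = 3 + N_{k-1} for k ≥ 1 (one summand per function symbol, arity giving the exponent).
N_0 = 3
N_1 = 3 + 3 = 6
N_2 = 3 + 6 = 9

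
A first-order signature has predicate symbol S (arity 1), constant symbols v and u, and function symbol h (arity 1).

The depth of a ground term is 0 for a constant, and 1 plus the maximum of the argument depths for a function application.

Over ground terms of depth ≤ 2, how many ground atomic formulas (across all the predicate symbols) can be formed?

First count ground terms of depth ≤ 2.
Let N_k count ground terms of depth at most k. Each non-constant term of depth ≤ k is some function symbol applied to depth-≤(k−1) arguments, giving N_k = 2 + N_{k-1}.
N_0 = 2
N_1 = 2 + 2 = 4
N_2 = 2 + 4 = 6
Explicitly: v, u, h(v), h(u), h(h(v)), h(h(u)).
So |H| = 6.
A ground atom is a predicate applied to a tuple of terms from H, so the count is the sum over predicates of |H|^arity:
  S: 6
Total ground atoms: 6.

6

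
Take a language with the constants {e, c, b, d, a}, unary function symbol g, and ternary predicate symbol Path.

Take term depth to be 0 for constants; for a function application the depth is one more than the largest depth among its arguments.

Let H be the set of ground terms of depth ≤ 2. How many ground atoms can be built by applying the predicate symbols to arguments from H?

First count ground terms of depth ≤ 2.
If N_k denotes the number of depth-≤k ground terms, the 5 constants give N_0 = 5, and each function symbol of arity r contributes N_{k-1}^r new terms at level k: N_k = 5 + N_{k-1}.
N_0 = 5
N_1 = 5 + 5 = 10
N_2 = 5 + 10 = 15
So |H| = 15.
A ground atom is a predicate applied to a tuple of terms from H, so the count is the sum over predicates of |H|^arity:
  Path: 15^3 = 3375
Total ground atoms: 3375.

3375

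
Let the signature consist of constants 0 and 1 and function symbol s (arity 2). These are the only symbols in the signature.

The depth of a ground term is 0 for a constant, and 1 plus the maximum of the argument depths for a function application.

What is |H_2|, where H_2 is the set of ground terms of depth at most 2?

If N_k denotes the number of depth-≤k ground terms, the 2 constants give N_0 = 2, and each function symbol of arity r contributes N_{k-1}^r new terms at level k: N_k = 2 + N_{k-1}^2.
N_0 = 2
N_1 = 2 + 2^2 = 6
N_2 = 2 + 6^2 = 38

38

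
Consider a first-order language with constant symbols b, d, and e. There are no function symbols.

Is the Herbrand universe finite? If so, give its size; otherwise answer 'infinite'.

There are no function symbols, so every ground term is one of the 3 constants.
The Herbrand universe is {b, d, e}, which is finite with 3 elements.

3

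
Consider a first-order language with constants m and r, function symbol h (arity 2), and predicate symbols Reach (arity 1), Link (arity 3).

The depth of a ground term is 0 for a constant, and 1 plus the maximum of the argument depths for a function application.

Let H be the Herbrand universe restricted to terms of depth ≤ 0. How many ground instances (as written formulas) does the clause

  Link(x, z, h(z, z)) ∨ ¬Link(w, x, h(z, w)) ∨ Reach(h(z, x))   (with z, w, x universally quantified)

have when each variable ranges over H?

Ground terms of depth ≤ 0:
  If N_k denotes the number of depth-≤k ground terms, the 2 constants give N_0 = 2, and each function symbol of arity r contributes N_{k-1}^r new terms at level k: N_k = 2 + N_{k-1}^2.
  N_0 = 2
  Explicitly: m, r.
So there are 2 ground terms available for substitution.
The clause has 3 distinct variables (z, w, x), each appearing in the body. In the free term algebra distinct substitutions yield syntactically distinct ground instances.
Number of ground instances = 2^3 = 8.

8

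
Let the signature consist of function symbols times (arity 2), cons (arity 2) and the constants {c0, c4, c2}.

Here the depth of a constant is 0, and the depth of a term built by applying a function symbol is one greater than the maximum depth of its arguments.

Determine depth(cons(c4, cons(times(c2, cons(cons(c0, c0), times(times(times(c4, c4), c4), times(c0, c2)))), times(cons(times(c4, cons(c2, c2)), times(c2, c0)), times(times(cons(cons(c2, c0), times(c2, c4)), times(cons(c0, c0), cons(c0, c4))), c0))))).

depth(cons(c0, c0)) = 1 + max(0, 0) = 1
depth(times(c4, c4)) = 1 + max(0, 0) = 1
depth(times(times(c4, c4), c4)) = 1 + max(1, 0) = 2
depth(times(c0, c2)) = 1 + max(0, 0) = 1
depth(times(times(times(c4, c4), c4), times(c0, c2))) = 1 + max(2, 1) = 3
depth(cons(cons(c0, c0), times(times(times(c4, c4), c4), times(c0, c2)))) = 1 + max(1, 3) = 4
depth(times(c2, cons(cons(c0, c0), times(times(times(c4, c4), c4), times(c0, c2))))) = 1 + max(0, 4) = 5
depth(cons(c2, c2)) = 1 + max(0, 0) = 1
depth(times(c4, cons(c2, c2))) = 1 + max(0, 1) = 2
depth(times(c2, c0)) = 1 + max(0, 0) = 1
depth(cons(times(c4, cons(c2, c2)), times(c2, c0))) = 1 + max(2, 1) = 3
depth(cons(c2, c0)) = 1 + max(0, 0) = 1
depth(times(c2, c4)) = 1 + max(0, 0) = 1
depth(cons(cons(c2, c0), times(c2, c4))) = 1 + max(1, 1) = 2
depth(cons(c0, c4)) = 1 + max(0, 0) = 1
depth(times(cons(c0, c0), cons(c0, c4))) = 1 + max(1, 1) = 2
depth(times(cons(cons(c2, c0), times(c2, c4)), times(cons(c0, c0), cons(c0, c4)))) = 1 + max(2, 2) = 3
depth(times(times(cons(cons(c2, c0), times(c2, c4)), times(cons(c0, c0), cons(c0, c4))), c0)) = 1 + max(3, 0) = 4
depth(times(cons(times(c4, cons(c2, c2)), times(c2, c0)), times(times(cons(cons(c2, c0), times(c2, c4)), times(cons(c0, c0), cons(c0, c4))), c0))) = 1 + max(3, 4) = 5
depth(cons(times(c2, cons(cons(c0, c0), times(times(times(c4, c4), c4), times(c0, c2)))), times(cons(times(c4, cons(c2, c2)), times(c2, c0)), times(times(cons(cons(c2, c0), times(c2, c4)), times(cons(c0, c0), cons(c0, c4))), c0)))) = 1 + max(5, 5) = 6
depth(cons(c4, cons(times(c2, cons(cons(c0, c0), times(times(times(c4, c4), c4), times(c0, c2)))), times(cons(times(c4, cons(c2, c2)), times(c2, c0)), times(times(cons(cons(c2, c0), times(c2, c4)), times(cons(c0, c0), cons(c0, c4))), c0))))) = 1 + max(0, 6) = 7

7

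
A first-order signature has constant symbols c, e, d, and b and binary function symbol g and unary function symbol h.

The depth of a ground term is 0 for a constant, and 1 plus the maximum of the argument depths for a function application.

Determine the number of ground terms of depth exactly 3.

Count level by level. With function symbols g/2, h/1, the terms of depth ≤ k are the 4 constants together with each function applied to depth-≤(k−1) tuples, so N_k = 4 + N_{k-1}^2 + N_{k-1}.
N_0 = 4
N_1 = 4 + 4^2 + 4 = 24
N_2 = 4 + 24^2 + 24 = 604
N_3 = 4 + 604^2 + 604 = 365424
Terms of depth exactly 3: N_3 − N_2 = 365424 − 604 = 364820.

364820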